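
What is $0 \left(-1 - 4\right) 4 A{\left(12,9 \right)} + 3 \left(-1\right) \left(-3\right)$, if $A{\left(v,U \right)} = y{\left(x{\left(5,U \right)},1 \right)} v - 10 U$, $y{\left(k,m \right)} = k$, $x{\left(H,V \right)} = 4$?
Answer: $9$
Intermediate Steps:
$A{\left(v,U \right)} = - 10 U + 4 v$ ($A{\left(v,U \right)} = 4 v - 10 U = - 10 U + 4 v$)
$0 \left(-1 - 4\right) 4 A{\left(12,9 \right)} + 3 \left(-1\right) \left(-3\right) = 0 \left(-1 - 4\right) 4 \left(\left(-10\right) 9 + 4 \cdot 12\right) + 3 \left(-1\right) \left(-3\right) = 0 \left(-5\right) 4 \left(-90 + 48\right) - -9 = 0 \cdot 4 \left(-42\right) + 9 = 0 \left(-42\right) + 9 = 0 + 9 = 9$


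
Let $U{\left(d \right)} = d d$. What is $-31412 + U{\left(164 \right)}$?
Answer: $-4516$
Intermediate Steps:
$U{\left(d \right)} = d^{2}$
$-31412 + U{\left(164 \right)} = -31412 + 164^{2} = -31412 + 26896 = -4516$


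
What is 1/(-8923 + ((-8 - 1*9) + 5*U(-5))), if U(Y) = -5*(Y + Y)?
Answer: -1/8690 ≈ -0.00011507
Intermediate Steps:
U(Y) = -10*Y
1/(-8923 + ((-8 - 1*9) + 5*U(-5))) = 1/(-8923 + ((-8 - 1*9) + 5*(-10*(-5)))) = 1/(-8923 + ((-8 - 9) + 5*50)) = 1/(-8923 + (-17 + 250)) = 1/(-8923 + 233) = 1/(-8690) = -1/8690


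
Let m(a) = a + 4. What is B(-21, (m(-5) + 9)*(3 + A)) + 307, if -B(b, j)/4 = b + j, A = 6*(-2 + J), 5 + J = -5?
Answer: 2599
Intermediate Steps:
J = -10 (J = -5 - 5 = -10)
A = -72 (A = 6*(-2 - 10) = 6*(-12) = -72)
m(a) = 4 + a
B(b, j) = -4*b - 4*j (B(b, j) = -4*(b + j) = -4*b - 4*j)
B(-21, (m(-5) + 9)*(3 + A)) + 307 = (-4*(-21) - 4*((4 - 5) + 9)*(3 - 72)) + 307 = (84 - 4*(-1 + 9)*(-69)) + 307 = (84 - 32*(-69)) + 307 = (84 - 4*(-552)) + 307 = (84 + 2208) + 307 = 2292 + 307 = 2599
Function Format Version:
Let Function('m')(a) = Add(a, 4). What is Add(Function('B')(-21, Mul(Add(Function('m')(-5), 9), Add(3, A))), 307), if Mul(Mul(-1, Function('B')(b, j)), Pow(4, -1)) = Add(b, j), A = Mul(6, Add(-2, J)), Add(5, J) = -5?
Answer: 2599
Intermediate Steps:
J = -10 (J = Add(-5, -5) = -10)
A = -72 (A = Mul(6, Add(-2, -10)) = Mul(6, -12) = -72)
Function('m')(a) = Add(4, a)
Function('B')(b, j) = Add(Mul(-4, b), Mul(-4, j)) (Function('B')(b, j) = Mul(-4, Add(b, j)) = Add(Mul(-4, b), Mul(-4, j)))
Add(Function('B')(-21, Mul(Add(Function('m')(-5), 9), Add(3, A))), 307) = Add(Add(Mul(-4, -21), Mul(-4, Mul(Add(Add(4, -5), 9), Add(3, -72)))), 307) = Add(Add(84, Mul(-4, Mul(Add(-1, 9), -69))), 307) = Add(Add(84, Mul(-4, Mul(8, -69))), 307) = Add(Add(84, Mul(-4, -552)), 307) = Add(Add(84, 2208), 307) = Add(2292, 307) = 2599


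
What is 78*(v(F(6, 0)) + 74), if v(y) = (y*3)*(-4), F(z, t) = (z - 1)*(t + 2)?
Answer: -3588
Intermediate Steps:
F(z, t) = (-1 + z)*(2 + t)
v(y) = -12*y (v(y) = (3*y)*(-4) = -12*y)
78*(v(F(6, 0)) + 74) = 78*(-12*(-2 - 1*0 + 2*6 + 0*6) + 74) = 78*(-12*(-2 + 0 + 12 + 0) + 74) = 78*(-12*10 + 74) = 78*(-120 + 74) = 78*(-46) = -3588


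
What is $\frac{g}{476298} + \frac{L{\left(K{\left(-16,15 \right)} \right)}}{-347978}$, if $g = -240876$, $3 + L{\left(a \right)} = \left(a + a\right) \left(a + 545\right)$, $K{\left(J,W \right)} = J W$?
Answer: $- \frac{782671813}{9207845858} \approx -0.085001$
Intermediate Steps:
$L{\left(a \right)} = -3 + 2 a \left(545 + a\right)$ ($L{\left(a \right)} = -3 + \left(a + a\right) \left(a + 545\right) = -3 + 2 a \left(545 + a\right)$)
$\frac{g}{476298} + \frac{L{\left(K{\left(-16,15 \right)} \right)}}{-347978} = - \frac{240876}{476298} + \frac{-3 + 2 \left(\left(-16\right) 15\right)^{2} + 1090 \left(\left(-16\right) 15\right)}{-347978} = \left(-240876\right) \frac{1}{476298} + \left(-3 + 2 \left(-240\right)^{2} + 1090 \left(-240\right)\right) \left(- \frac{1}{347978}\right) = - \frac{13382}{26461} + \left(-3 + 2 \cdot 57600 - 261600\right) \left(- \frac{1}{347978}\right) = - \frac{13382}{26461} + \left(-3 + 115200 - 261600\right) \left(- \frac{1}{347978}\right) = - \frac{13382}{26461} - - \frac{146403}{347978} = - \frac{13382}{26461} + \frac{146403}{347978} = - \frac{782671813}{9207845858}$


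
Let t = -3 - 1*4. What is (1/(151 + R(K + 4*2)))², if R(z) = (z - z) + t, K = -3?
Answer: 1/20736 ≈ 4.8225e-5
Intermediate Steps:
t = -7 (t = -3 - 4 = -7)
R(z) = -7 (R(z) = (z - z) - 7 = 0 - 7 = -7)
(1/(151 + R(K + 4*2)))² = (1/(151 - 7))² = (1/144)² = 1/20736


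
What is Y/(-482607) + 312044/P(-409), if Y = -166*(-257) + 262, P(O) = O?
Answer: -50204058208/65795421 ≈ -763.03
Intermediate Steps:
Y = 42924 (Y = 42662 + 262 = 42924)
Y/(-482607) + 312044/P(-409) = 42924/(-482607) + 312044/(-409) = 42924*(-1/482607) + 312044*(-1/409) = -14308/160869 - 312044/409 = -50204058208/65795421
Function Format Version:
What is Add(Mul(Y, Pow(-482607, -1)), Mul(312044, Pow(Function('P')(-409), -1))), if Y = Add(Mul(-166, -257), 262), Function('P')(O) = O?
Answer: Rational(-50204058208, 65795421) ≈ -763.03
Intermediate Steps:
Y = 42924 (Y = Add(42662, 262) = 42924)
Add(Mul(Y, Pow(-482607, -1)), Mul(312044, Pow(Function('P')(-409), -1))) = Add(Mul(42924, Pow(-482607, -1)), Mul(312044, Pow(-409, -1))) = Add(Mul(42924, Rational(-1, 482607)), Mul(312044, Rational(-1, 409))) = Add(Rational(-14308, 160869), Rational(-312044, 409)) = Rational(-50204058208, 65795421)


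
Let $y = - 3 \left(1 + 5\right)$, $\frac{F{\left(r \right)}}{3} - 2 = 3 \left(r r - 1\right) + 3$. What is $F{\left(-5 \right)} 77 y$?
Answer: $-320166$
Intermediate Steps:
$F{\left(r \right)} = 6 + 9 r^{2}$ ($F{\left(r \right)} = 6 + 3 \left(3 \left(r r - 1\right) + 3\right) = 6 + 3 \left(3 \left(r^{2} - 1\right) + 3\right) = 6 + 3 \left(3 \left(-1 + r^{2}\right) + 3\right) = 6 + 3 \left(\left(-3 + 3 r^{2}\right) + 3\right) = 6 + 3 \cdot 3 r^{2} = 6 + 9 r^{2}$)
$y = -18$ ($y = \left(-3\right) 6 = -18$)
$F{\left(-5 \right)} 77 y = \left(6 + 9 \left(-5\right)^{2}\right) 77 \left(-18\right) = \left(6 + 9 \cdot 25\right) 77 \left(-18\right) = \left(6 + 225\right) 77 \left(-18\right) = 231 \cdot 77 \left(-18\right) = 17787 \left(-18\right) = -320166$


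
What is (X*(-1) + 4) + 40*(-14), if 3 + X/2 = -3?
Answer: -544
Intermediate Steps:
X = -12 (X = -6 + 2*(-3) = -6 - 6 = -12)
(X*(-1) + 4) + 40*(-14) = (-12*(-1) + 4) + 40*(-14) = (12 + 4) - 560 = 16 - 560 = -544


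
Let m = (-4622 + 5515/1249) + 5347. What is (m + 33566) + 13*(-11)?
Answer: 42656367/1249 ≈ 34152.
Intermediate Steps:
m = 911040/1249 (m = (-4622 + 5515*(1/1249)) + 5347 = (-4622 + 5515/1249) + 5347 = -5767363/1249 + 5347 = 911040/1249 ≈ 729.42)
(m + 33566) + 13*(-11) = (911040/1249 + 33566) + 13*(-11) = 42834974/1249 - 143 = 42656367/1249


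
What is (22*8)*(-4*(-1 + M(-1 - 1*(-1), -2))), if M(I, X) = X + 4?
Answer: -704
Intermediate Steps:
M(I, X) = 4 + X
(22*8)*(-4*(-1 + M(-1 - 1*(-1), -2))) = (22*8)*(-4*(-1 + (4 - 2))) = 176*(-4*(-1 + 2)) = 176*(-4*1) = 176*(-4) = -704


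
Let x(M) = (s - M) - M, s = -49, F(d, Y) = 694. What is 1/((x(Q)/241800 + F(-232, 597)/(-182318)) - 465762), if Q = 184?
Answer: -7347415400/3422146932174101 ≈ -2.1470e-6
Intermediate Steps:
x(M) = -49 - 2*M (x(M) = (-49 - M) - M = -49 - 2*M)
1/((x(Q)/241800 + F(-232, 597)/(-182318)) - 465762) = 1/(((-49 - 2*184)/241800 + 694/(-182318)) - 465762) = 1/(((-49 - 368)*(1/241800) + 694*(-1/182318)) - 465762) = 1/((-417*1/241800 - 347/91159) - 465762) = 1/((-139/80600 - 347/91159) - 465762) = 1/(-40639301/7347415400 - 465762) = 1/(-3422146932174101/7347415400) = -7347415400/3422146932174101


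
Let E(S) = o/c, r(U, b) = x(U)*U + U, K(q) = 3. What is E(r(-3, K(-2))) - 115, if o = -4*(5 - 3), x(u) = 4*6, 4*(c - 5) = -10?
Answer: -591/5 ≈ -118.20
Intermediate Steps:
c = 5/2 (c = 5 + (¼)*(-10) = 5 - 5/2 = 5/2 ≈ 2.5000)
x(u) = 24
o = -8 (o = -4*2 = -8)
r(U, b) = 25*U (r(U, b) = 24*U + U = 25*U)
E(S) = -16/5 (E(S) = -8/5/2 = -8*⅖ = -16/5)
E(r(-3, K(-2))) - 115 = -16/5 - 115 = -591/5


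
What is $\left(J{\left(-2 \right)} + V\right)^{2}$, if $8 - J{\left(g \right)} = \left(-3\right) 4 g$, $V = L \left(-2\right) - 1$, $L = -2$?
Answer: $169$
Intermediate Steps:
$V = 3$ ($V = \left(-2\right) \left(-2\right) - 1 = 4 - 1 = 3$)
$J{\left(g \right)} = 8 + 12 g$ ($J{\left(g \right)} = 8 - \left(-3\right) 4 g = 8 - - 12 g = 8 + 12 g$)
$\left(J{\left(-2 \right)} + V\right)^{2} = \left(\left(8 + 12 \left(-2\right)\right) + 3\right)^{2} = \left(\left(8 - 24\right) + 3\right)^{2} = \left(-16 + 3\right)^{2} = \left(-13\right)^{2} = 169$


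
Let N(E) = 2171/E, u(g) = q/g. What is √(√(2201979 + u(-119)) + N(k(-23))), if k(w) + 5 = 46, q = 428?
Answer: √(1260484771 + 200039*√31182173687)/4879 ≈ 39.203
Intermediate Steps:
k(w) = 41 (k(w) = -5 + 46 = 41)
u(g) = 428/g
√(√(2201979 + u(-119)) + N(k(-23))) = √(√(2201979 + 428/(-119)) + 2171/41) = √(√(2201979 + 428*(-1/119)) + 2171*(1/41)) = √(√(2201979 - 428/119) + 2171/41) = √(√(262035073/119) + 2171/41) = √(√31182173687/119 + 2171/41) = √(2171/41 + √31182173687/119)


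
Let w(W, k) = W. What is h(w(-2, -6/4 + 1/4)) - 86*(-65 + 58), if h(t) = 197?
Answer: 799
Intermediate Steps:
h(w(-2, -6/4 + 1/4)) - 86*(-65 + 58) = 197 - 86*(-65 + 58) = 197 - 86*(-7) = 197 - 1*(-602) = 197 + 602 = 799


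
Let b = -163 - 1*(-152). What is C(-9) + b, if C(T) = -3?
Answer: -14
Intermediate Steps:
b = -11 (b = -163 + 152 = -11)
C(-9) + b = -3 - 11 = -14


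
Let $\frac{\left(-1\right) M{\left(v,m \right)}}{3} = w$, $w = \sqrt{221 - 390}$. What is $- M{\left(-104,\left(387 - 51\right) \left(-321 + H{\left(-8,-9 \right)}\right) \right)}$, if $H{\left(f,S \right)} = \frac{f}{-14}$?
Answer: $39 i \approx 39.0 i$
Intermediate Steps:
$H{\left(f,S \right)} = - \frac{f}{14}$ ($H{\left(f,S \right)} = f \left(- \frac{1}{14}\right) = - \frac{f}{14}$)
$w = 13 i$ ($w = \sqrt{-169} = 13 i \approx 13.0 i$)
$M{\left(v,m \right)} = - 39 i$ ($M{\left(v,m \right)} = - 3 \cdot 13 i = - 39 i$)
$- M{\left(-104,\left(387 - 51\right) \left(-321 + H{\left(-8,-9 \right)}\right) \right)} = - \left(-39\right) i = 39 i$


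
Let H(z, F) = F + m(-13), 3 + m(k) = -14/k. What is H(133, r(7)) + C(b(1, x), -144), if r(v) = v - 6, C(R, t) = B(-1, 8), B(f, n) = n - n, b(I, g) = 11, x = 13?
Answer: -12/13 ≈ -0.92308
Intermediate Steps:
B(f, n) = 0
C(R, t) = 0
m(k) = -3 - 14/k
r(v) = -6 + v
H(z, F) = -25/13 + F (H(z, F) = F + (-3 - 14/(-13)) = F + (-3 - 14*(-1/13)) = F + (-3 + 14/13) = F - 25/13 = -25/13 + F)
H(133, r(7)) + C(b(1, x), -144) = (-25/13 + (-6 + 7)) + 0 = (-25/13 + 1) + 0 = -12/13 + 0 = -12/13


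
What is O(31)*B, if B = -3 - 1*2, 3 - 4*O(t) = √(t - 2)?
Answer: -15/4 + 5*√29/4 ≈ 2.9815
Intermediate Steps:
O(t) = ¾ - √(-2 + t)/4 (O(t) = ¾ - √(t - 2)/4 = ¾ - √(-2 + t)/4)
B = -5 (B = -3 - 2 = -5)
O(31)*B = (¾ - √(-2 + 31)/4)*(-5) = (¾ - √29/4)*(-5) = -15/4 + 5*√29/4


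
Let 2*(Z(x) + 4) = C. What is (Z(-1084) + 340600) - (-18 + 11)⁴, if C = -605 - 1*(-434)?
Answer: 676219/2 ≈ 3.3811e+5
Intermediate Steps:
C = -171 (C = -605 + 434 = -171)
Z(x) = -179/2 (Z(x) = -4 + (½)*(-171) = -4 - 171/2 = -179/2)
(Z(-1084) + 340600) - (-18 + 11)⁴ = (-179/2 + 340600) - (-18 + 11)⁴ = 681021/2 - 1*(-7)⁴ = 681021/2 - 1*2401 = 681021/2 - 2401 = 676219/2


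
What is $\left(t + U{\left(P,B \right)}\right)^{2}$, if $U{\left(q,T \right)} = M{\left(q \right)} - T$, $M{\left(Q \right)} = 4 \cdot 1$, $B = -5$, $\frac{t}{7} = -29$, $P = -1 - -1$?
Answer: $37636$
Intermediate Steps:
$P = 0$ ($P = -1 + 1 = 0$)
$t = -203$ ($t = 7 \left(-29\right) = -203$)
$M{\left(Q \right)} = 4$
$U{\left(q,T \right)} = 4 - T$
$\left(t + U{\left(P,B \right)}\right)^{2} = \left(-203 + \left(4 - -5\right)\right)^{2} = \left(-203 + \left(4 + 5\right)\right)^{2} = \left(-203 + 9\right)^{2} = \left(-194\right)^{2} = 37636$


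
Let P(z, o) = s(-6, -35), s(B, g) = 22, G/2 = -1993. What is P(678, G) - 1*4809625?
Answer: -4809603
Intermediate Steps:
G = -3986 (G = 2*(-1993) = -3986)
P(z, o) = 22
P(678, G) - 1*4809625 = 22 - 1*4809625 = 22 - 4809625 = -4809603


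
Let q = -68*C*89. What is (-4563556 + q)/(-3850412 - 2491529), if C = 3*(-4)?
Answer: 4490932/6341941 ≈ 0.70813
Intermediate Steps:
C = -12
q = 72624 (q = -68*(-12)*89 = 816*89 = 72624)
(-4563556 + q)/(-3850412 - 2491529) = (-4563556 + 72624)/(-3850412 - 2491529) = -4490932/(-6341941) = -4490932*(-1/6341941) = 4490932/6341941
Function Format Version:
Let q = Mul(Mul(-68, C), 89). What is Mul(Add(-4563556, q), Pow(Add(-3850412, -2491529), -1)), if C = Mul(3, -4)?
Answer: Rational(4490932, 6341941) ≈ 0.70813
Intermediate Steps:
C = -12
q = 72624 (q = Mul(Mul(-68, -12), 89) = Mul(816, 89) = 72624)
Mul(Add(-4563556, q), Pow(Add(-3850412, -2491529), -1)) = Mul(Add(-4563556, 72624), Pow(Add(-3850412, -2491529), -1)) = Mul(-4490932, Pow(-6341941, -1)) = Mul(-4490932, Rational(-1, 6341941)) = Rational(4490932, 6341941)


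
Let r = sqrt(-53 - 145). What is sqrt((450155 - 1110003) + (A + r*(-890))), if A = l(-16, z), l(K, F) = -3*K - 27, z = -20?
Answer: sqrt(-659827 - 2670*I*sqrt(22)) ≈ 7.708 - 812.33*I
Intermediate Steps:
l(K, F) = -27 - 3*K
r = 3*I*sqrt(22) (r = sqrt(-198) = 3*I*sqrt(22) ≈ 14.071*I)
A = 21 (A = -27 - 3*(-16) = -27 + 48 = 21)
sqrt((450155 - 1110003) + (A + r*(-890))) = sqrt((450155 - 1110003) + (21 + (3*I*sqrt(22))*(-890))) = sqrt(-659848 + (21 - 2670*I*sqrt(22))) = sqrt(-659827 - 2670*I*sqrt(22))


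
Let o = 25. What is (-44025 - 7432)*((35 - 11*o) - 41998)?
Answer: 2173440766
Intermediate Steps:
(-44025 - 7432)*((35 - 11*o) - 41998) = (-44025 - 7432)*((35 - 11*25) - 41998) = -51457*((35 - 275) - 41998) = -51457*(-240 - 41998) = -51457*(-42238) = 2173440766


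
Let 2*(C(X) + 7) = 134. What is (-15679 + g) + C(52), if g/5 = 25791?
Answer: 113336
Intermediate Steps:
g = 128955 (g = 5*25791 = 128955)
C(X) = 60 (C(X) = -7 + (1/2)*134 = -7 + 67 = 60)
(-15679 + g) + C(52) = (-15679 + 128955) + 60 = 113276 + 60 = 113336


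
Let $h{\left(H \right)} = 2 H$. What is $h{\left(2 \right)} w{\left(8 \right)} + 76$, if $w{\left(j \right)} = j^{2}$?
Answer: $332$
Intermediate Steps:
$h{\left(2 \right)} w{\left(8 \right)} + 76 = 2 \cdot 2 \cdot 8^{2} + 76 = 4 \cdot 64 + 76 = 256 + 76 = 332$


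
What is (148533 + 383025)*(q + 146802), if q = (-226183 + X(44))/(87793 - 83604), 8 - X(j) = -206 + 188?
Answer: 326763278451918/4189 ≈ 7.8005e+10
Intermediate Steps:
X(j) = 26 (X(j) = 8 - (-206 + 188) = 8 - 1*(-18) = 8 + 18 = 26)
q = -226157/4189 (q = (-226183 + 26)/(87793 - 83604) = -226157/4189 ≈ -53.988)
(148533 + 383025)*(q + 146802) = (148533 + 383025)*(-226157/4189 + 146802) = 531558*(614727421/4189) = 326763278451918/4189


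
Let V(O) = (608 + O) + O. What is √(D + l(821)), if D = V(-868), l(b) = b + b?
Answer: √514 ≈ 22.672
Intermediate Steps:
V(O) = 608 + 2*O
l(b) = 2*b
D = -1128 (D = 608 + 2*(-868) = 608 - 1736 = -1128)
√(D + l(821)) = √(-1128 + 2*821) = √(-1128 + 1642) = √514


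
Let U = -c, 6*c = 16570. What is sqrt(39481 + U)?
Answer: sqrt(330474)/3 ≈ 191.62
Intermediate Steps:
c = 8285/3 (c = (1/6)*16570 = 8285/3 ≈ 2761.7)
U = -8285/3 (U = -1*8285/3 = -8285/3 ≈ -2761.7)
sqrt(39481 + U) = sqrt(39481 - 8285/3) = sqrt(110158/3) = sqrt(330474)/3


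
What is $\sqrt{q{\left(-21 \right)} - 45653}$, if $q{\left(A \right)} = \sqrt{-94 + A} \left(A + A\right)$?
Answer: $\sqrt{-45653 - 42 i \sqrt{115}} \approx 1.054 - 213.67 i$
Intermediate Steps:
$q{\left(A \right)} = 2 A \sqrt{-94 + A}$ ($q{\left(A \right)} = \sqrt{-94 + A} 2 A = 2 A \sqrt{-94 + A}$)
$\sqrt{q{\left(-21 \right)} - 45653} = \sqrt{2 \left(-21\right) \sqrt{-94 - 21} - 45653} = \sqrt{2 \left(-21\right) \sqrt{-115} - 45653} = \sqrt{2 \left(-21\right) i \sqrt{115} - 45653} = \sqrt{- 42 i \sqrt{115} - 45653} = \sqrt{-45653 - 42 i \sqrt{115}}$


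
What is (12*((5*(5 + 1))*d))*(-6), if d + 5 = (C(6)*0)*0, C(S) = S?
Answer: 10800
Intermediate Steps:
d = -5 (d = -5 + (6*0)*0 = -5 + 0*0 = -5 + 0 = -5)
(12*((5*(5 + 1))*d))*(-6) = (12*((5*(5 + 1))*(-5)))*(-6) = (12*((5*6)*(-5)))*(-6) = (12*(30*(-5)))*(-6) = (12*(-150))*(-6) = -1800*(-6) = 10800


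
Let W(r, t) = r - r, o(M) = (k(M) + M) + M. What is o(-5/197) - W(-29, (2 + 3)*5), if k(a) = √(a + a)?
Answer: -10/197 + I*√1970/197 ≈ -0.050761 + 0.2253*I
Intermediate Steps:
k(a) = √2*√a (k(a) = √(2*a) = √2*√a)
o(M) = 2*M + √2*√M (o(M) = (√2*√M + M) + M = (M + √2*√M) + M = 2*M + √2*√M)
W(r, t) = 0
o(-5/197) - W(-29, (2 + 3)*5) = (2*(-5/197) + √2*√(-5/197)) - 1*0 = (2*(-5*1/197) + √2*√(-5*1/197)) + 0 = (2*(-5/197) + √2*√(-5/197)) + 0 = (-10/197 + √2*(I*√985/197)) + 0 = (-10/197 + I*√1970/197) + 0 = -10/197 + I*√1970/197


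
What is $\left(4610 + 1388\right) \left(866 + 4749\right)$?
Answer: $33678770$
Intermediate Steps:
$\left(4610 + 1388\right) \left(866 + 4749\right) = 5998 \cdot 5615 = 33678770$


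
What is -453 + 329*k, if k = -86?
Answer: -28747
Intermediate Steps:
-453 + 329*k = -453 + 329*(-86) = -453 - 28294 = -28747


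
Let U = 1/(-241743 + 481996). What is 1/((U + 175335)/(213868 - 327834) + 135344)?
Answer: 13690336699/1852883867809578 ≈ 7.3887e-6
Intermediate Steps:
U = 1/240253 ≈ 4.1623e-6
1/((U + 175335)/(213868 - 327834) + 135344) = 1/((1/240253 + 175335)/(213868 - 327834) + 135344) = 1/((42124759756/240253)/(-113966) + 135344) = 1/((42124759756/240253)*(-1/113966) + 135344) = 1/(-21062379878/13690336699 + 135344) = 1/(1852883867809578/13690336699) = 13690336699/1852883867809578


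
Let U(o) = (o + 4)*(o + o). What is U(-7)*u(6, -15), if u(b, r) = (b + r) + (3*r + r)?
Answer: -2898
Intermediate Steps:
U(o) = 2*o*(4 + o) (U(o) = (4 + o)*(2*o) = 2*o*(4 + o))
u(b, r) = b + 5*r (u(b, r) = (b + r) + 4*r = b + 5*r)
U(-7)*u(6, -15) = (2*(-7)*(4 - 7))*(6 + 5*(-15)) = (2*(-7)*(-3))*(6 - 75) = 42*(-69) = -2898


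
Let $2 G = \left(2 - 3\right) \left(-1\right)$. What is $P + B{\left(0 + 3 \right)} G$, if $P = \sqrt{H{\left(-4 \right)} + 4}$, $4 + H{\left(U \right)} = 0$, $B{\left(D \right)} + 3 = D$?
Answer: $0$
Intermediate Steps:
$B{\left(D \right)} = -3 + D$
$H{\left(U \right)} = -4$ ($H{\left(U \right)} = -4 + 0 = -4$)
$G = \frac{1}{2}$ ($G = \frac{\left(2 - 3\right) \left(-1\right)}{2} = \frac{\left(-1\right) \left(-1\right)}{2} = \frac{1}{2} \cdot 1 = \frac{1}{2} \approx 0.5$)
$P = 0$ ($P = \sqrt{-4 + 4} = \sqrt{0} = 0$)
$P + B{\left(0 + 3 \right)} G = 0 + \left(-3 + \left(0 + 3\right)\right) \frac{1}{2} = 0 + \left(-3 + 3\right) \frac{1}{2} = 0 + 0 \cdot \frac{1}{2} = 0 + 0 = 0$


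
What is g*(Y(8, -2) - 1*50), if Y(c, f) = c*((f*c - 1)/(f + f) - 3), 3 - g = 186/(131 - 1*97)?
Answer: 1680/17 ≈ 98.823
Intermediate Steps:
g = -42/17 (g = 3 - 186/(131 - 1*97) = 3 - 186/(131 - 97) = 3 - 186/34 = 3 - 1*93/17 = 3 - 93/17 = -42/17 ≈ -2.4706)
Y(c, f) = c*(-3 + (-1 + c*f)/(2*f)) (Y(c, f) = c*((c*f - 1)/((2*f)) - 3) = c*((-1 + c*f)*(1/(2*f)) - 3) = c*((-1 + c*f)/(2*f) - 3) = c*(-3 + (-1 + c*f)/(2*f)))
g*(Y(8, -2) - 1*50) = -42*((½)*8*(-1 - 2*(-6 + 8))/(-2) - 1*50)/17 = -42*((½)*8*(-½)*(-1 - 2*2) - 50)/17 = -42*((½)*8*(-½)*(-1 - 4) - 50)/17 = -42*((½)*8*(-½)*(-5) - 50)/17 = -42*(10 - 50)/17 = -42/17*(-40) = 1680/17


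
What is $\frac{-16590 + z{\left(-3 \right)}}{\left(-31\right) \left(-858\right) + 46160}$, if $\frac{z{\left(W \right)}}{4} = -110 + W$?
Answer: $- \frac{8521}{36379} \approx -0.23423$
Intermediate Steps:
$z{\left(W \right)} = -440 + 4 W$ ($z{\left(W \right)} = 4 \left(-110 + W\right) = -440 + 4 W$)
$\frac{-16590 + z{\left(-3 \right)}}{\left(-31\right) \left(-858\right) + 46160} = \frac{-16590 + \left(-440 + 4 \left(-3\right)\right)}{\left(-31\right) \left(-858\right) + 46160} = \frac{-16590 - 452}{26598 + 46160} = \frac{-16590 - 452}{72758} = \left(-17042\right) \frac{1}{72758} = - \frac{8521}{36379}$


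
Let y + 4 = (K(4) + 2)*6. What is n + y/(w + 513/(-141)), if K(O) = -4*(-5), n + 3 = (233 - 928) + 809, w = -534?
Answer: 2798843/25269 ≈ 110.76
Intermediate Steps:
n = 111 (n = -3 + ((233 - 928) + 809) = -3 + (-695 + 809) = -3 + 114 = 111)
K(O) = 20
y = 128 (y = -4 + (20 + 2)*6 = -4 + 22*6 = -4 + 132 = 128)
n + y/(w + 513/(-141)) = 111 + 128/(-534 + 513/(-141)) = 111 + 128/(-534 + 513*(-1/141)) = 111 + 128/(-534 - 171/47) = 111 + 128/(-25269/47) = 111 + 128*(-47/25269) = 111 - 6016/25269 = 2798843/25269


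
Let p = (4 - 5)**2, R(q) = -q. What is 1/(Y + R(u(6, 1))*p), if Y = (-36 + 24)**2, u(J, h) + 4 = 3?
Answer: 1/145 ≈ 0.0068966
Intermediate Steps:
u(J, h) = -1 (u(J, h) = -4 + 3 = -1)
p = 1 (p = (-1)**2 = 1)
Y = 144 (Y = (-12)**2 = 144)
1/(Y + R(u(6, 1))*p) = 1/(144 - 1*(-1)*1) = 1/(144 + 1*1) = 1/(144 + 1) = 1/145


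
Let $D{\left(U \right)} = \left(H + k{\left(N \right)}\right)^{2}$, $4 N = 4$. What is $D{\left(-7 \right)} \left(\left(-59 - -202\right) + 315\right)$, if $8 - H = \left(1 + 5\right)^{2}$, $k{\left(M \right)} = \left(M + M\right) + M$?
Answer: $286250$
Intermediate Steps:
$N = 1$ ($N = \frac{1}{4} \cdot 4 = 1$)
$k{\left(M \right)} = 3 M$ ($k{\left(M \right)} = 2 M + M = 3 M$)
$H = -28$ ($H = 8 - \left(1 + 5\right)^{2} = 8 - 6^{2} = 8 - 36 = -28$)
$D{\left(U \right)} = 625$ ($D{\left(U \right)} = \left(-28 + 3 \cdot 1\right)^{2} = \left(-28 + 3\right)^{2} = \left(-25\right)^{2} = 625$)
$D{\left(-7 \right)} \left(\left(-59 - -202\right) + 315\right) = 625 \left(\left(-59 - -202\right) + 315\right) = 625 \left(\left(-59 + 202\right) + 315\right) = 625 \left(143 + 315\right) = 625 \cdot 458 = 286250$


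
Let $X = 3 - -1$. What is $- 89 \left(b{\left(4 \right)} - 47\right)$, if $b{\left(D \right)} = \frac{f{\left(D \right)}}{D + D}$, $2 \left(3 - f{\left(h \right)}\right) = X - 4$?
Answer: $\frac{33197}{8} \approx 4149.6$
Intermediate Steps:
$X = 4$ ($X = 3 + 1 = 4$)
$f{\left(h \right)} = 3$ ($f{\left(h \right)} = 3 - \frac{4 - 4}{2} = 3 - 0 = 3 + 0 = 3$)
$b{\left(D \right)} = \frac{3}{2 D}$ ($b{\left(D \right)} = \frac{1}{D + D} 3 = \frac{1}{2 D} 3 = \frac{3}{2 D}$)
$- 89 \left(b{\left(4 \right)} - 47\right) = - 89 \left(\frac{3}{2 \cdot 4} - 47\right) = - 89 \left(\frac{3}{2} \cdot \frac{1}{4} - 47\right) = - 89 \left(\frac{3}{8} - 47\right) = \left(-89\right) \left(- \frac{373}{8}\right) = \frac{33197}{8}$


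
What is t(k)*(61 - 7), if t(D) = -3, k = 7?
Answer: -162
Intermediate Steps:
t(k)*(61 - 7) = -3*(61 - 7) = -3*54 = -162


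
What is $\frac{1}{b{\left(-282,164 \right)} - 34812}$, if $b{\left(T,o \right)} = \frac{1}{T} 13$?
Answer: $- \frac{282}{9816997} \approx -2.8726 \cdot 10^{-5}$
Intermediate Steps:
$b{\left(T,o \right)} = \frac{13}{T}$
$\frac{1}{b{\left(-282,164 \right)} - 34812} = \frac{1}{\frac{13}{-282} - 34812} = \frac{1}{13 \left(- \frac{1}{282}\right) - 34812} = \frac{1}{- \frac{13}{282} - 34812} = \frac{1}{- \frac{9816997}{282}} = - \frac{282}{9816997}$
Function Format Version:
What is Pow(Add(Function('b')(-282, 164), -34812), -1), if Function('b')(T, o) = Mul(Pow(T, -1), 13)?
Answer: Rational(-282, 9816997) ≈ -2.8726e-5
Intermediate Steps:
Function('b')(T, o) = Mul(13, Pow(T, -1))
Pow(Add(Function('b')(-282, 164), -34812), -1) = Pow(Add(Mul(13, Pow(-282, -1)), -34812), -1) = Pow(Add(Mul(13, Rational(-1, 282)), -34812), -1) = Pow(Add(Rational(-13, 282), -34812), -1) = Pow(Rational(-9816997, 282), -1) = Rational(-282, 9816997)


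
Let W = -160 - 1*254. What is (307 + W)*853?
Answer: -91271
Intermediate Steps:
W = -414 (W = -160 - 254 = -414)
(307 + W)*853 = (307 - 414)*853 = -107*853 = -91271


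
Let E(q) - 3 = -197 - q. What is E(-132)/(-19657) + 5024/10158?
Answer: 49693282/99837903 ≈ 0.49774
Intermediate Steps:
E(q) = -194 - q (E(q) = 3 + (-197 - q) = -194 - q)
E(-132)/(-19657) + 5024/10158 = (-194 - 1*(-132))/(-19657) + 5024/10158 = (-194 + 132)*(-1/19657) + 5024*(1/10158) = -62*(-1/19657) + 2512/5079 = 62/19657 + 2512/5079 = 49693282/99837903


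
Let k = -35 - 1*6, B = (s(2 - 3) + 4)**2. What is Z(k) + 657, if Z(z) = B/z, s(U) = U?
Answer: 26928/41 ≈ 656.78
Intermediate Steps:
B = 9 (B = ((2 - 3) + 4)**2 = (-1 + 4)**2 = 3**2 = 9)
k = -41 (k = -35 - 6 = -41)
Z(z) = 9/z
Z(k) + 657 = 9/(-41) + 657 = 9*(-1/41) + 657 = -9/41 + 657 = 26928/41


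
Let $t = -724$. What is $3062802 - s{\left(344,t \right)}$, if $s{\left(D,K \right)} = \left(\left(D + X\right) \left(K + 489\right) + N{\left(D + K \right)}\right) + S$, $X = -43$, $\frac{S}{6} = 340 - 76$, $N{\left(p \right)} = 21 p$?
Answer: $3139933$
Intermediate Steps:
$S = 1584$ ($S = 6 \left(340 - 76\right) = 6 \cdot 264 = 1584$)
$s{\left(D,K \right)} = 1584 + 21 D + 21 K + \left(-43 + D\right) \left(489 + K\right)$ ($s{\left(D,K \right)} = \left(\left(D - 43\right) \left(K + 489\right) + 21 \left(D + K\right)\right) + 1584 = \left(\left(-43 + D\right) \left(489 + K\right) + \left(21 D + 21 K\right)\right) + 1584 = \left(21 D + 21 K + \left(-43 + D\right) \left(489 + K\right)\right) + 1584 = 1584 + 21 D + 21 K + \left(-43 + D\right) \left(489 + K\right)$)
$3062802 - s{\left(344,t \right)} = 3062802 - \left(-19443 - -15928 + 510 \cdot 344 + 344 \left(-724\right)\right) = 3062802 - \left(-19443 + 15928 + 175440 - 249056\right) = 3062802 - -77131 = 3062802 + 77131 = 3139933$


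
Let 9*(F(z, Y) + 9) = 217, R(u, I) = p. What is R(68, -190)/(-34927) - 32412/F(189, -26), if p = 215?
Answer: -2547128639/1187518 ≈ -2144.9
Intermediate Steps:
R(u, I) = 215
F(z, Y) = 136/9 (F(z, Y) = -9 + (⅑)*217 = -9 + 217/9 = 136/9)
R(68, -190)/(-34927) - 32412/F(189, -26) = 215/(-34927) - 32412/136/9 = 215*(-1/34927) - 32412*9/136 = -215/34927 - 72927/34 = -2547128639/1187518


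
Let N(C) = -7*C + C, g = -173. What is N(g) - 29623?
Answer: -28585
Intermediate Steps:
N(C) = -6*C
N(g) - 29623 = -6*(-173) - 29623 = 1038 - 29623 = -28585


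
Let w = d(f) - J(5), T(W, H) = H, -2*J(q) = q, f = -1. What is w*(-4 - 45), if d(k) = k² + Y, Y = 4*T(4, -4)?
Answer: 1225/2 ≈ 612.50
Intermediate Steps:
J(q) = -q/2
Y = -16 (Y = 4*(-4) = -16)
d(k) = -16 + k² (d(k) = k² - 16 = -16 + k²)
w = -25/2 (w = (-16 + (-1)²) - (-1)*5/2 = (-16 + 1) - 1*(-5/2) = -15 + 5/2 = -25/2 ≈ -12.500)
w*(-4 - 45) = -25*(-4 - 45)/2 = -25/2*(-49) = 1225/2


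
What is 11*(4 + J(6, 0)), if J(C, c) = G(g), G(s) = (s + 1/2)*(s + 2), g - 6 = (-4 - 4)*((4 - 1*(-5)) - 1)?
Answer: 35464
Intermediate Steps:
g = -58 (g = 6 + (-4 - 4)*((4 - 1*(-5)) - 1) = 6 - 8*((4 + 5) - 1) = 6 - 8*(9 - 1) = 6 - 8*8 = 6 - 64 = -58)
G(s) = (½ + s)*(2 + s) (G(s) = (s + ½)*(2 + s) = (½ + s)*(2 + s))
J(C, c) = 3220 (J(C, c) = 1 + (-58)² + (5/2)*(-58) = 1 + 3364 - 145 = 3220)
11*(4 + J(6, 0)) = 11*(4 + 3220) = 11*3224 = 35464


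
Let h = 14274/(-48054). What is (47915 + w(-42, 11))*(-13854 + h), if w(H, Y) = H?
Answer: -5311943318745/8009 ≈ -6.6325e+8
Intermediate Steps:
h = -2379/8009 (h = 14274*(-1/48054) = -2379/8009 ≈ -0.29704)
(47915 + w(-42, 11))*(-13854 + h) = (47915 - 42)*(-13854 - 2379/8009) = 47873*(-110959065/8009) = -5311943318745/8009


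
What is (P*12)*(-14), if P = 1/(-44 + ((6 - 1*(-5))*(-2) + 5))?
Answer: 168/61 ≈ 2.7541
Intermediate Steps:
P = -1/61 (P = 1/(-44 + ((6 + 5)*(-2) + 5)) = 1/(-44 + (11*(-2) + 5)) = 1/(-44 + (-22 + 5)) = 1/(-44 - 17) = 1/(-61) = -1/61 ≈ -0.016393)
(P*12)*(-14) = -1/61*12*(-14) = -12/61*(-14) = 168/61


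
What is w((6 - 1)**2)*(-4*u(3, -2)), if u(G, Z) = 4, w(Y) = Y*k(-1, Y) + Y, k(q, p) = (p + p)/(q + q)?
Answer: 9600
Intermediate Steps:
k(q, p) = p/q (k(q, p) = (2*p)/((2*q)) = (2*p)*(1/(2*q)) = p/q)
w(Y) = Y - Y**2 (w(Y) = Y*(Y/(-1)) + Y = Y*(Y*(-1)) + Y = Y*(-Y) + Y = -Y**2 + Y = Y - Y**2)
w((6 - 1)**2)*(-4*u(3, -2)) = ((6 - 1)**2*(1 - (6 - 1)**2))*(-4*4) = (5**2*(1 - 1*5**2))*(-16) = (25*(1 - 1*25))*(-16) = (25*(1 - 25))*(-16) = (25*(-24))*(-16) = -600*(-16) = 9600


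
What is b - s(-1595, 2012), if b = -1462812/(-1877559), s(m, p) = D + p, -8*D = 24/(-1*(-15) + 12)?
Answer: -11327931835/5632677 ≈ -2011.1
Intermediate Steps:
D = -⅑ (D = -3/(-1*(-15) + 12) = -3/(15 + 12) = -3/27 = -⅛*8/9 = -⅑ ≈ -0.11111)
s(m, p) = -⅑ + p
b = 487604/625853 (b = -1462812*(-1/1877559) = 487604/625853 ≈ 0.77910)
b - s(-1595, 2012) = 487604/625853 - (-⅑ + 2012) = 487604/625853 - 1*18107/9 = 487604/625853 - 18107/9 = -11327931835/5632677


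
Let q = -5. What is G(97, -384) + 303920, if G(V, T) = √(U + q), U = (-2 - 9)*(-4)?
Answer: 303920 + √39 ≈ 3.0393e+5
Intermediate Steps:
U = 44 (U = -11*(-4) = 44)
G(V, T) = √39 (G(V, T) = √(44 - 5) = √39)
G(97, -384) + 303920 = √39 + 303920 = 303920 + √39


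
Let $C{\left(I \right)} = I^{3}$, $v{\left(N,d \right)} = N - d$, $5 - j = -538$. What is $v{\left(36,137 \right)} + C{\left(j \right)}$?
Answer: $160102906$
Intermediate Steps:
$j = 543$ ($j = 5 - -538 = 5 + 538 = 543$)
$v{\left(36,137 \right)} + C{\left(j \right)} = \left(36 - 137\right) + 543^{3} = \left(36 - 137\right) + 160103007 = -101 + 160103007 = 160102906$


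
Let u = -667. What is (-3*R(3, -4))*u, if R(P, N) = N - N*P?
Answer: 16008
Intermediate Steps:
R(P, N) = N - N*P
(-3*R(3, -4))*u = -(-12)*(1 - 1*3)*(-667) = -(-12)*(1 - 3)*(-667) = -(-12)*(-2)*(-667) = -3*8*(-667) = -24*(-667) = 16008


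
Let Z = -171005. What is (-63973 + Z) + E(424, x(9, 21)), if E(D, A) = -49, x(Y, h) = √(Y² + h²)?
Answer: -235027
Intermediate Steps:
(-63973 + Z) + E(424, x(9, 21)) = (-63973 - 171005) - 49 = -234978 - 49 = -235027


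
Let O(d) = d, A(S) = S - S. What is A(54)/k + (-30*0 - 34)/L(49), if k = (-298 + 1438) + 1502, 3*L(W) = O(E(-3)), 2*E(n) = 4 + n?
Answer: -204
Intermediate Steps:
A(S) = 0
E(n) = 2 + n/2 (E(n) = (4 + n)/2 = 2 + n/2)
L(W) = ⅙ (L(W) = (2 + (½)*(-3))/3 = (2 - 3/2)/3 = (⅓)*(½) = ⅙)
k = 2642 (k = 1140 + 1502 = 2642)
A(54)/k + (-30*0 - 34)/L(49) = 0/2642 + (-30*0 - 34)/(⅙) = 0*(1/2642) + (0 - 34)*6 = 0 - 34*6 = 0 - 204 = -204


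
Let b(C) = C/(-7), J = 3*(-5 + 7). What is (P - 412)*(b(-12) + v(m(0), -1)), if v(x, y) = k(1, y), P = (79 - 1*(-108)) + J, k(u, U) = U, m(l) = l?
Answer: -1095/7 ≈ -156.43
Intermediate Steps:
J = 6 (J = 3*2 = 6)
P = 193 (P = (79 - 1*(-108)) + 6 = (79 + 108) + 6 = 187 + 6 = 193)
v(x, y) = y
b(C) = -C/7 (b(C) = C*(-⅐) = -C/7)
(P - 412)*(b(-12) + v(m(0), -1)) = (193 - 412)*(-⅐*(-12) - 1) = -219*(12/7 - 1) = -219*5/7 = -1095/7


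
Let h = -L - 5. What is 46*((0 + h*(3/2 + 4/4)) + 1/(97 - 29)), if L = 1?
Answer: -23437/34 ≈ -689.32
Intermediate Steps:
h = -6 (h = -1*1 - 5 = -1 - 5 = -6)
46*((0 + h*(3/2 + 4/4)) + 1/(97 - 29)) = 46*((0 - 6*(3/2 + 4/4)) + 1/(97 - 29)) = 46*((0 - 6*(3*(1/2) + 4*(1/4))) + 1/68) = 46*((0 - 6*(3/2 + 1)) + 1/68) = 46*((0 - 6*5/2) + 1/68) = 46*((0 - 15) + 1/68) = 46*(-15 + 1/68) = 46*(-1019/68) = -23437/34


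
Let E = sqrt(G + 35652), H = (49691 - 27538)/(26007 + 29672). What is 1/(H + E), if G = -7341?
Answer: -1233456887/87767885366342 + 3100151041*sqrt(28311)/87767885366342 ≈ 0.0059292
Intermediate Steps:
H = 22153/55679 ≈ 0.39787
E = sqrt(28311) (E = sqrt(-7341 + 35652) = sqrt(28311) ≈ 168.26)
1/(H + E) = 1/(22153/55679 + sqrt(28311))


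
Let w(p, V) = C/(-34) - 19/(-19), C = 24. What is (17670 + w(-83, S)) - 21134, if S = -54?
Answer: -58883/17 ≈ -3463.7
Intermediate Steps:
w(p, V) = 5/17 (w(p, V) = 24/(-34) - 19/(-19) = 24*(-1/34) - 19*(-1/19) = -12/17 + 1 = 5/17)
(17670 + w(-83, S)) - 21134 = (17670 + 5/17) - 21134 = 300395/17 - 21134 = -58883/17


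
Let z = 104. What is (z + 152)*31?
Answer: 7936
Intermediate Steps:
(z + 152)*31 = (104 + 152)*31 = 256*31 = 7936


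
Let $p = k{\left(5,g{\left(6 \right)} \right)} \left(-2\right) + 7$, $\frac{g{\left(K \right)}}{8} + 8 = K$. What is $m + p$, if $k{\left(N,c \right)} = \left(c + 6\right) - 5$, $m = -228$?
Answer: $-191$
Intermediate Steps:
$g{\left(K \right)} = -64 + 8 K$
$k{\left(N,c \right)} = 1 + c$ ($k{\left(N,c \right)} = \left(6 + c\right) - 5 = 1 + c$)
$p = 37$ ($p = \left(1 + \left(-64 + 8 \cdot 6\right)\right) \left(-2\right) + 7 = \left(1 + \left(-64 + 48\right)\right) \left(-2\right) + 7 = \left(1 - 16\right) \left(-2\right) + 7 = \left(-15\right) \left(-2\right) + 7 = 30 + 7 = 37$)
$m + p = -228 + 37 = -191$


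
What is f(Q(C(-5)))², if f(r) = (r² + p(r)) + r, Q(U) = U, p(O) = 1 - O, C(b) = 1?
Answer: 4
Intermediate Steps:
f(r) = 1 + r² (f(r) = (r² + (1 - r)) + r = (1 + r² - r) + r = 1 + r²)
f(Q(C(-5)))² = (1 + 1²)² = (1 + 1)² = 2² = 4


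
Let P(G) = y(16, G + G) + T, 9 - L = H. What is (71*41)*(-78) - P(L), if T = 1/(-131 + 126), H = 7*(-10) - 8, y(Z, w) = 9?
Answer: -1135334/5 ≈ -2.2707e+5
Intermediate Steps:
H = -78 (H = -70 - 8 = -78)
L = 87 (L = 9 - 1*(-78) = 9 + 78 = 87)
T = -⅕ (T = 1/(-5) = -⅕ ≈ -0.20000)
P(G) = 44/5 (P(G) = 9 - ⅕ = 44/5)
(71*41)*(-78) - P(L) = (71*41)*(-78) - 1*44/5 = 2911*(-78) - 44/5 = -227058 - 44/5 = -1135334/5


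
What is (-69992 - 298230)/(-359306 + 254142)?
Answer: 184111/52582 ≈ 3.5014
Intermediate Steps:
(-69992 - 298230)/(-359306 + 254142) = -368222/(-105164) = -368222*(-1/105164) = 184111/52582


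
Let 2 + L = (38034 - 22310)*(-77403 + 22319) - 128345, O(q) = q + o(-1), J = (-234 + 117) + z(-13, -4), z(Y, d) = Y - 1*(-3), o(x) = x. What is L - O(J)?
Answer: -866269035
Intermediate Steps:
z(Y, d) = 3 + Y (z(Y, d) = Y + 3 = 3 + Y)
J = -127 (J = (-234 + 117) + (3 - 13) = -117 - 10 = -127)
O(q) = -1 + q (O(q) = q - 1 = -1 + q)
L = -866269163 (L = -2 + ((38034 - 22310)*(-77403 + 22319) - 128345) = -2 + (15724*(-55084) - 128345) = -2 + (-866140816 - 128345) = -2 - 866269161 = -866269163)
L - O(J) = -866269163 - (-1 - 127) = -866269163 - 1*(-128) = -866269163 + 128 = -866269035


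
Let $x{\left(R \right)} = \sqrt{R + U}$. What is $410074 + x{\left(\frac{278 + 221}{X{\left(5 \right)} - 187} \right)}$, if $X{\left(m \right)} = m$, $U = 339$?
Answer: $410074 + \frac{\sqrt{11138218}}{182} \approx 4.1009 \cdot 10^{5}$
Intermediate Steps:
$x{\left(R \right)} = \sqrt{339 + R}$ ($x{\left(R \right)} = \sqrt{R + 339} = \sqrt{339 + R}$)
$410074 + x{\left(\frac{278 + 221}{X{\left(5 \right)} - 187} \right)} = 410074 + \sqrt{339 + \frac{278 + 221}{5 - 187}} = 410074 + \sqrt{339 + \frac{499}{-182}} = 410074 + \sqrt{339 + 499 \left(- \frac{1}{182}\right)} = 410074 + \sqrt{339 - \frac{499}{182}} = 410074 + \sqrt{\frac{61199}{182}} = 410074 + \frac{\sqrt{11138218}}{182}$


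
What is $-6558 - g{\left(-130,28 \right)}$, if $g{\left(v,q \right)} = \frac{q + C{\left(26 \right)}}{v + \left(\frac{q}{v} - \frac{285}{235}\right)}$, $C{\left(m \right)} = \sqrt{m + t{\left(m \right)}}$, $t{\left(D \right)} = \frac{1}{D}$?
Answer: $- \frac{376148102}{57359} + \frac{235 \sqrt{17602}}{803026} \approx -6557.8$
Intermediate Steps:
$C{\left(m \right)} = \sqrt{m + \frac{1}{m}}$
$g{\left(v,q \right)} = \frac{q + \frac{\sqrt{17602}}{26}}{- \frac{57}{47} + v + \frac{q}{v}}$ ($g{\left(v,q \right)} = \frac{q + \sqrt{26 + \frac{1}{26}}}{v + \left(\frac{q}{v} - \frac{285}{235}\right)} = \frac{q + \sqrt{26 + \frac{1}{26}}}{v + \left(\frac{q}{v} - \frac{57}{47}\right)} = \frac{q + \sqrt{\frac{677}{26}}}{v + \left(\frac{q}{v} - \frac{57}{47}\right)} = \frac{q + \frac{\sqrt{17602}}{26}}{v + \left(- \frac{57}{47} + \frac{q}{v}\right)} = \frac{q + \frac{\sqrt{17602}}{26}}{- \frac{57}{47} + v + \frac{q}{v}}$)
$-6558 - g{\left(-130,28 \right)} = -6558 - \frac{47}{26} \left(-130\right) \frac{1}{\left(-57\right) \left(-130\right) + 47 \cdot 28 + 47 \left(-130\right)^{2}} \left(\sqrt{17602} + 26 \cdot 28\right) = -6558 - \frac{47}{26} \left(-130\right) \frac{1}{7410 + 1316 + 47 \cdot 16900} \left(\sqrt{17602} + 728\right) = -6558 - \frac{47}{26} \left(-130\right) \frac{1}{7410 + 1316 + 794300} \left(728 + \sqrt{17602}\right) = -6558 - \frac{47}{26} \left(-130\right) \frac{1}{803026} \left(728 + \sqrt{17602}\right) = -6558 - \left(- \frac{12220}{57359} - \frac{235 \sqrt{17602}}{803026}\right) = -6558 + \left(\frac{12220}{57359} + \frac{235 \sqrt{17602}}{803026}\right) = - \frac{376148102}{57359} + \frac{235 \sqrt{17602}}{803026}$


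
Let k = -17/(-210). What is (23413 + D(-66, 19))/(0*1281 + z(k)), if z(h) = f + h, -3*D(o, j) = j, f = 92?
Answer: 4915400/19337 ≈ 254.20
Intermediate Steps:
D(o, j) = -j/3
k = 17/210 (k = -17*(-1/210) = 17/210 ≈ 0.080952)
z(h) = 92 + h
(23413 + D(-66, 19))/(0*1281 + z(k)) = (23413 - ⅓*19)/(0*1281 + (92 + 17/210)) = (23413 - 19/3)/(0 + 19337/210) = 70220/(3*(19337/210)) = (70220/3)*(210/19337) = 4915400/19337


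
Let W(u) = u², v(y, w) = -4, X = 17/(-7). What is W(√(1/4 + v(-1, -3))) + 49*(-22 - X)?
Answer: -3851/4 ≈ -962.75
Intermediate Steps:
X = -17/7 (X = 17*(-⅐) = -17/7 ≈ -2.4286)
W(√(1/4 + v(-1, -3))) + 49*(-22 - X) = (√(1/4 - 4))² + 49*(-22 - 1*(-17/7)) = (√(¼ - 4))² + 49*(-22 + 17/7) = (√(-15/4))² + 49*(-137/7) = (I*√15/2)² - 959 = -15/4 - 959 = -3851/4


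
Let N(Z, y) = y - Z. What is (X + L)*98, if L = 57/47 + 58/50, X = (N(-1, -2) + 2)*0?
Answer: 273224/1175 ≈ 232.53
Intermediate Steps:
X = 0 (X = ((-2 - 1*(-1)) + 2)*0 = ((-2 + 1) + 2)*0 = (-1 + 2)*0 = 1*0 = 0)
L = 2788/1175 (L = 57*(1/47) + 58*(1/50) = 57/47 + 29/25 = 2788/1175 ≈ 2.3728)
(X + L)*98 = (0 + 2788/1175)*98 = (2788/1175)*98 = 273224/1175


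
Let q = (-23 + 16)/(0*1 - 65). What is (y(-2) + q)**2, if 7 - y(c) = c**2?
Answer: 40804/4225 ≈ 9.6577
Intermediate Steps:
y(c) = 7 - c**2
q = 7/65 (q = -7/(0 - 65) = -7/(-65) = -7*(-1/65) = 7/65 ≈ 0.10769)
(y(-2) + q)**2 = ((7 - 1*(-2)**2) + 7/65)**2 = ((7 - 1*4) + 7/65)**2 = ((7 - 4) + 7/65)**2 = (3 + 7/65)**2 = (202/65)**2 = 40804/4225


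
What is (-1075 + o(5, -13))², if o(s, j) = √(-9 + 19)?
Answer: (1075 - √10)² ≈ 1.1488e+6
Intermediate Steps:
o(s, j) = √10
(-1075 + o(5, -13))² = (-1075 + √10)²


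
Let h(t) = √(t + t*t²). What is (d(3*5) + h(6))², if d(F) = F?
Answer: (15 + √222)² ≈ 893.99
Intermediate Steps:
h(t) = √(t + t³)
(d(3*5) + h(6))² = (3*5 + √(6 + 6³))² = (15 + √(6 + 216))² = (15 + √222)²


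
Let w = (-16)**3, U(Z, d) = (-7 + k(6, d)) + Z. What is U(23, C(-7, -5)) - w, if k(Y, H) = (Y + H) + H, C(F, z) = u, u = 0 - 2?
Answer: 4114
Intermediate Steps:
u = -2
C(F, z) = -2
k(Y, H) = Y + 2*H (k(Y, H) = (H + Y) + H = Y + 2*H)
U(Z, d) = -1 + Z + 2*d (U(Z, d) = (-7 + (6 + 2*d)) + Z = (-1 + 2*d) + Z = -1 + Z + 2*d)
w = -4096
U(23, C(-7, -5)) - w = (-1 + 23 + 2*(-2)) - 1*(-4096) = (-1 + 23 - 4) + 4096 = 18 + 4096 = 4114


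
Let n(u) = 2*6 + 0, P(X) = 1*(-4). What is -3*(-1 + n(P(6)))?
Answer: -33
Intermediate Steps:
P(X) = -4
n(u) = 12 (n(u) = 12 + 0 = 12)
-3*(-1 + n(P(6))) = -3*(-1 + 12) = -3*11 = -33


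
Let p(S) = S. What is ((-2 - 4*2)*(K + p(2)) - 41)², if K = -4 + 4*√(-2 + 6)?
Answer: 10201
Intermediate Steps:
K = 4 (K = -4 + 4*√4 = -4 + 4*2 = -4 + 8 = 4)
((-2 - 4*2)*(K + p(2)) - 41)² = ((-2 - 4*2)*(4 + 2) - 41)² = ((-2 - 8)*6 - 41)² = (-10*6 - 41)² = (-60 - 41)² = (-101)² = 10201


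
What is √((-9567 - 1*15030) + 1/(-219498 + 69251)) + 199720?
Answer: 199720 + 2*I*√138814159622155/150247 ≈ 1.9972e+5 + 156.83*I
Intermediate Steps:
√((-9567 - 1*15030) + 1/(-219498 + 69251)) + 199720 = √((-9567 - 15030) + 1/(-150247)) + 199720 = √(-24597 - 1/150247) + 199720 = √(-3695625460/150247) + 199720 = 2*I*√138814159622155/150247 + 199720 = 199720 + 2*I*√138814159622155/150247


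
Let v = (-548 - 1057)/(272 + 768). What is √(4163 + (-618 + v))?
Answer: √9581507/52 ≈ 59.527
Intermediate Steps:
v = -321/208 (v = -1605/1040 = -1605*1/1040 = -321/208 ≈ -1.5433)
√(4163 + (-618 + v)) = √(4163 + (-618 - 321/208)) = √(4163 - 128865/208) = √(737039/208) = √9581507/52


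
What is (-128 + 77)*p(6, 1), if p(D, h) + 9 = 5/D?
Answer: 833/2 ≈ 416.50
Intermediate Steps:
p(D, h) = -9 + 5/D
(-128 + 77)*p(6, 1) = (-128 + 77)*(-9 + 5/6) = -51*(-9 + 5*(⅙)) = -51*(-9 + ⅚) = -51*(-49/6) = 833/2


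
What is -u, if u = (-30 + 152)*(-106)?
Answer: 12932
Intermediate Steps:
u = -12932 (u = 122*(-106) = -12932)
-u = -1*(-12932) = 12932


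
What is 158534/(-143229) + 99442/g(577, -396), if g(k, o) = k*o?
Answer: -8411121491/5454446778 ≈ -1.5421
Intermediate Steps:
158534/(-143229) + 99442/g(577, -396) = 158534/(-143229) + 99442/((577*(-396))) = 158534*(-1/143229) + 99442/(-228492) = -158534/143229 + 99442*(-1/228492) = -158534/143229 - 49721/114246 = -8411121491/5454446778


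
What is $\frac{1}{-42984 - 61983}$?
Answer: $- \frac{1}{104967} \approx -9.5268 \cdot 10^{-6}$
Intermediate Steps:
$\frac{1}{-42984 - 61983} = \frac{1}{-104967} = - \frac{1}{104967}$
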